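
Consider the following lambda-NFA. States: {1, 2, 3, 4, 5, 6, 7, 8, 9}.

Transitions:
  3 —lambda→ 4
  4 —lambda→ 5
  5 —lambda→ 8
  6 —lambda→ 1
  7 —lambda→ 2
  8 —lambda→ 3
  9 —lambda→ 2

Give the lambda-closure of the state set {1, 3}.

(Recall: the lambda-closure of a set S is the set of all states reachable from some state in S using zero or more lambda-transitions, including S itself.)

Start with {1, 3}.
From 3 via lambda: add 4.
From 4 via lambda: add 5.
From 5 via lambda: add 8.
No new states can be added; the closed set is {1, 3, 4, 5, 8}.

{1, 3, 4, 5, 8}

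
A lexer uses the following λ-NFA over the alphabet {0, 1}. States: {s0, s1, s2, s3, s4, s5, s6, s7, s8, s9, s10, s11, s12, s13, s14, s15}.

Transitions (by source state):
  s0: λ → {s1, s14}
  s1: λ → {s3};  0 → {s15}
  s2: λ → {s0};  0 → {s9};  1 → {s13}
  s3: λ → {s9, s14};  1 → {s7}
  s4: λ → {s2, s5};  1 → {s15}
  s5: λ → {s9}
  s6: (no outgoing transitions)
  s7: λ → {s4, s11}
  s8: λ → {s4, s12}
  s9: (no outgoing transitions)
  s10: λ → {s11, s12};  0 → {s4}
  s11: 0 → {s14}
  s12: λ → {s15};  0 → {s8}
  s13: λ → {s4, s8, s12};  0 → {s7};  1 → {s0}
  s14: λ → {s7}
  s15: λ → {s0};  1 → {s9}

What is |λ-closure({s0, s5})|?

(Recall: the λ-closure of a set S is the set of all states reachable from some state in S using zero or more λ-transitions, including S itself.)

Start with {s0, s5}.
From s0 via λ: add s1, s14.
From s5 via λ: add s9.
From s1 via λ: add s3.
From s14 via λ: add s7.
From s7 via λ: add s4, s11.
From s4 via λ: add s2.
λ-closure = {s0, s1, s2, s3, s4, s5, s7, s9, s11, s14}, which has 10 states.

10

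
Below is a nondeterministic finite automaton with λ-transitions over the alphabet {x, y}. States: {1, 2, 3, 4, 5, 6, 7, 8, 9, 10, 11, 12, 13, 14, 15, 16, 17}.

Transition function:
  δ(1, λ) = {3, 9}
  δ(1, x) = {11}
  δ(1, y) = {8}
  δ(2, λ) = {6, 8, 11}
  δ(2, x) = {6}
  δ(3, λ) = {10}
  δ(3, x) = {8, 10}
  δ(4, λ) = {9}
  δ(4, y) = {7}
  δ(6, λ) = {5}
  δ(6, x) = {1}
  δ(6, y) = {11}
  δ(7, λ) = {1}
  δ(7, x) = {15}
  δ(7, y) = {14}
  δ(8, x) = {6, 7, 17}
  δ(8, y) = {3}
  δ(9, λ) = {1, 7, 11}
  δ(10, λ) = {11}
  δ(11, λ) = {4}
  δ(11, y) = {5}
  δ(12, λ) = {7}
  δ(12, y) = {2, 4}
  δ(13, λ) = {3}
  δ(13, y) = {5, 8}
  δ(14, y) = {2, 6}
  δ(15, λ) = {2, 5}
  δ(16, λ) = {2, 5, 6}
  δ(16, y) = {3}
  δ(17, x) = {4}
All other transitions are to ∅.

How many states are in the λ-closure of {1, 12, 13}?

Start with {1, 12, 13}.
From 1 via λ: add 3, 9.
From 12 via λ: add 7.
From 3 via λ: add 10.
From 9 via λ: add 11.
From 11 via λ: add 4.
λ-closure = {1, 3, 4, 7, 9, 10, 11, 12, 13}, which has 9 states.

9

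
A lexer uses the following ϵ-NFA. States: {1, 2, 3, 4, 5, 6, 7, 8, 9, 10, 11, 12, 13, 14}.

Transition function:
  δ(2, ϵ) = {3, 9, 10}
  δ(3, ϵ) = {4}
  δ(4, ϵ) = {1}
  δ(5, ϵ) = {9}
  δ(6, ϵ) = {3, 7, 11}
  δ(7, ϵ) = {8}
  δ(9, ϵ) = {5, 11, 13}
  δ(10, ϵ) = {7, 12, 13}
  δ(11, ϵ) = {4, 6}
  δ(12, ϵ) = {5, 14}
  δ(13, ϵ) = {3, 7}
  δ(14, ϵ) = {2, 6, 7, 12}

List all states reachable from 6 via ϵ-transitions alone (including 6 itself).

{1, 3, 4, 6, 7, 8, 11}

Start with {6}.
From 6 via ϵ: add 3, 7, 11.
From 3 via ϵ: add 4.
From 7 via ϵ: add 8.
From 4 via ϵ: add 1.
No new states can be added; the closed set is {1, 3, 4, 6, 7, 8, 11}.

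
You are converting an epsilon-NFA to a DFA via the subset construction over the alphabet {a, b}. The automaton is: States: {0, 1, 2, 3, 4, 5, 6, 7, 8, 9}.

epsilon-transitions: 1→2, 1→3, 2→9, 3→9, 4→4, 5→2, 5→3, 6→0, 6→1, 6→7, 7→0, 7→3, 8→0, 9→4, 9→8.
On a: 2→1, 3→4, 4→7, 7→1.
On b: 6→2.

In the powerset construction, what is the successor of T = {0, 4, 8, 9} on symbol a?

4 on a → {7}.
No a-transition from 0, 8, 9.
Union after reading a: {7}.
Now take the epsilon-closure:
From 7 via epsilon: add 0, 3.
From 3 via epsilon: add 9.
From 9 via epsilon: add 4, 8.
No new states can be added; the closed set is {0, 3, 4, 7, 8, 9}.

{0, 3, 4, 7, 8, 9}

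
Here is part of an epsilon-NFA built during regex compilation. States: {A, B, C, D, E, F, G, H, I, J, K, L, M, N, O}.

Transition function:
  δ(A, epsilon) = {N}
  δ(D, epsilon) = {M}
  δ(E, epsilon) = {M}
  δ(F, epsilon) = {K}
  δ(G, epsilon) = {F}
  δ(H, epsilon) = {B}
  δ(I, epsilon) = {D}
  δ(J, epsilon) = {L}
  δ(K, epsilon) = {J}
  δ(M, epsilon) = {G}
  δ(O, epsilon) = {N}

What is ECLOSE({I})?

Start with {I}.
From I via epsilon: add D.
From D via epsilon: add M.
From M via epsilon: add G.
From G via epsilon: add F.
From F via epsilon: add K.
From K via epsilon: add J.
From J via epsilon: add L.
No new states can be added; the closed set is {D, F, G, I, J, K, L, M}.

{D, F, G, I, J, K, L, M}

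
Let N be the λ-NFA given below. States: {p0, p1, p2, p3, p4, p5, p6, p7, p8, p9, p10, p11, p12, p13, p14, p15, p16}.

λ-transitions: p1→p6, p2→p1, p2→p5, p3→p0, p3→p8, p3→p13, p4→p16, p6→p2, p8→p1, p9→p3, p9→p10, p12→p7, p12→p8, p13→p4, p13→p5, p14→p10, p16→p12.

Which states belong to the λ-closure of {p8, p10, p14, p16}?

{p1, p2, p5, p6, p7, p8, p10, p12, p14, p16}

Start with {p8, p10, p14, p16}.
From p8 via λ: add p1.
From p16 via λ: add p12.
From p1 via λ: add p6.
From p12 via λ: add p7.
From p6 via λ: add p2.
From p2 via λ: add p5.
No new states can be added; the closed set is {p1, p2, p5, p6, p7, p8, p10, p12, p14, p16}.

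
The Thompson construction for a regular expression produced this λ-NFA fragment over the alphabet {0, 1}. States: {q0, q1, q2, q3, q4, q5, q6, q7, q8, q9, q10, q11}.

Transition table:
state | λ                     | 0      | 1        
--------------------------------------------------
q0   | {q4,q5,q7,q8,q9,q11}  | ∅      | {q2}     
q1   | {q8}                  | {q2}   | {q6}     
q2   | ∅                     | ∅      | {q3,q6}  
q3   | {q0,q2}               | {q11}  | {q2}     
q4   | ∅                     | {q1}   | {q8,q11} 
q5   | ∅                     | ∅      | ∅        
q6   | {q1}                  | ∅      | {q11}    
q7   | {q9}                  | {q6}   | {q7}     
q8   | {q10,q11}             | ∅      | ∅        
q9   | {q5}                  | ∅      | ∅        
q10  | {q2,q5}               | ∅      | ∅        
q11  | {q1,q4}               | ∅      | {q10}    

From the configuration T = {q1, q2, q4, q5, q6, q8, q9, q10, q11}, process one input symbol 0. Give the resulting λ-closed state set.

{q1, q2, q4, q5, q8, q10, q11}

q1 on 0 → {q2}.
q4 on 0 → {q1}.
No 0-transition from q2, q5, q6, q8, q9, q10, q11.
Union after reading 0: {q1, q2}.
Now take the λ-closure:
From q1 via λ: add q8.
From q8 via λ: add q10, q11.
From q10 via λ: add q5.
From q11 via λ: add q4.
No new states can be added; the closed set is {q1, q2, q4, q5, q8, q10, q11}.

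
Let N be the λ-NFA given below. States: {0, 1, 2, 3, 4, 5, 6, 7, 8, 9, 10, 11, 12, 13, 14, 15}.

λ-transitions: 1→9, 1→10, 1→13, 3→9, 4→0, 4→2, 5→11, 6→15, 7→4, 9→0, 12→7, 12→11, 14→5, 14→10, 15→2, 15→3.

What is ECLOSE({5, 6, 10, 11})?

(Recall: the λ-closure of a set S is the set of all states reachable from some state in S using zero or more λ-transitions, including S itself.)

{0, 2, 3, 5, 6, 9, 10, 11, 15}

Start with {5, 6, 10, 11}.
From 6 via λ: add 15.
From 15 via λ: add 2, 3.
From 3 via λ: add 9.
From 9 via λ: add 0.
No new states can be added; the closed set is {0, 2, 3, 5, 6, 9, 10, 11, 15}.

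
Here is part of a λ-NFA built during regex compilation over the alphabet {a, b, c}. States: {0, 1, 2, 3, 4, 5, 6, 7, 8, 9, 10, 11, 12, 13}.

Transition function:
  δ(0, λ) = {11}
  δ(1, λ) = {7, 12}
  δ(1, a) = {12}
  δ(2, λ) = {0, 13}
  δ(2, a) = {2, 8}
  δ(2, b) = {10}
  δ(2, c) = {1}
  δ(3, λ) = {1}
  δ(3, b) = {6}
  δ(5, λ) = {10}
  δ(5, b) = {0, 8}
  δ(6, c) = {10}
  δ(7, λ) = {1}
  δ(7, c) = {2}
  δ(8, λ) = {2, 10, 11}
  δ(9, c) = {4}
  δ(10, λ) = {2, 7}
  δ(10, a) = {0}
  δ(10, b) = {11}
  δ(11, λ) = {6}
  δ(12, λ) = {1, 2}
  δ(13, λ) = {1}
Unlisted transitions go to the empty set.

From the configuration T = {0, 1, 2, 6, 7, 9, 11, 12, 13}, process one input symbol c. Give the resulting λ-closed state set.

2 on c → {1}.
6 on c → {10}.
7 on c → {2}.
9 on c → {4}.
No c-transition from 0, 1, 11, 12, 13.
Union after reading c: {1, 2, 4, 10}.
Now take the λ-closure:
From 1 via λ: add 7, 12.
From 2 via λ: add 0, 13.
From 0 via λ: add 11.
From 11 via λ: add 6.
No new states can be added; the closed set is {0, 1, 2, 4, 6, 7, 10, 11, 12, 13}.

{0, 1, 2, 4, 6, 7, 10, 11, 12, 13}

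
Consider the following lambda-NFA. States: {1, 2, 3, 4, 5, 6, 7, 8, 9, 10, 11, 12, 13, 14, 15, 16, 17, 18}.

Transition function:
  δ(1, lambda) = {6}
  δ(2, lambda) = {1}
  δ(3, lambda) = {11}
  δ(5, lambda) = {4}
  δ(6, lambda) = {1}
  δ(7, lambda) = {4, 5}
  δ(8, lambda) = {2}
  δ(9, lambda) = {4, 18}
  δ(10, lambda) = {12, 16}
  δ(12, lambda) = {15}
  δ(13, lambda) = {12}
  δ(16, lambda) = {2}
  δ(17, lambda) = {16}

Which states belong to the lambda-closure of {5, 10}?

Start with {5, 10}.
From 5 via lambda: add 4.
From 10 via lambda: add 12, 16.
From 12 via lambda: add 15.
From 16 via lambda: add 2.
From 2 via lambda: add 1.
From 1 via lambda: add 6.
No new states can be added; the closed set is {1, 2, 4, 5, 6, 10, 12, 15, 16}.

{1, 2, 4, 5, 6, 10, 12, 15, 16}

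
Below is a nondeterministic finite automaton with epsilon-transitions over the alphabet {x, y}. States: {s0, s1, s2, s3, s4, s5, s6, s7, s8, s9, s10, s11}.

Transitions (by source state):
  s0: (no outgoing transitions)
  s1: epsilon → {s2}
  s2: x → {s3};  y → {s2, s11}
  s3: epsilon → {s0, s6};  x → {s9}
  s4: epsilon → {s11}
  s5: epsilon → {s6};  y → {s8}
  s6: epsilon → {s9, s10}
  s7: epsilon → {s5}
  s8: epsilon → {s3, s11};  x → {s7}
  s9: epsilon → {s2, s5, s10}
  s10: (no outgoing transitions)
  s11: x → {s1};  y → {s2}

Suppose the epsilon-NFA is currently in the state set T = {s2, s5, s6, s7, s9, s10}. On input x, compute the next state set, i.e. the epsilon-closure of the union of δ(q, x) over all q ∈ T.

s2 on x → {s3}.
No x-transition from s5, s6, s7, s9, s10.
Union after reading x: {s3}.
Now take the epsilon-closure:
From s3 via epsilon: add s0, s6.
From s6 via epsilon: add s9, s10.
From s9 via epsilon: add s2, s5.
No new states can be added; the closed set is {s0, s2, s3, s5, s6, s9, s10}.

{s0, s2, s3, s5, s6, s9, s10}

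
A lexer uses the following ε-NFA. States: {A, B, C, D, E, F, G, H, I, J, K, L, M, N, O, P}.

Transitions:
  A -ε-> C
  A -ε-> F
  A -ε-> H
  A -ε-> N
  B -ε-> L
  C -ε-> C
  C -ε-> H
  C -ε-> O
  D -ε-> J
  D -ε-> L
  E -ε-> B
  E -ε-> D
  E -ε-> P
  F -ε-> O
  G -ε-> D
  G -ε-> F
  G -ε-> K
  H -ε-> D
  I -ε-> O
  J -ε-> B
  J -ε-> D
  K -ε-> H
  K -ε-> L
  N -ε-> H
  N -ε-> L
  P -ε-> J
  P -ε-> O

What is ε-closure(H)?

{B, D, H, J, L}

Start with {H}.
From H via ε: add D.
From D via ε: add J, L.
From J via ε: add B.
No new states can be added; the closed set is {B, D, H, J, L}.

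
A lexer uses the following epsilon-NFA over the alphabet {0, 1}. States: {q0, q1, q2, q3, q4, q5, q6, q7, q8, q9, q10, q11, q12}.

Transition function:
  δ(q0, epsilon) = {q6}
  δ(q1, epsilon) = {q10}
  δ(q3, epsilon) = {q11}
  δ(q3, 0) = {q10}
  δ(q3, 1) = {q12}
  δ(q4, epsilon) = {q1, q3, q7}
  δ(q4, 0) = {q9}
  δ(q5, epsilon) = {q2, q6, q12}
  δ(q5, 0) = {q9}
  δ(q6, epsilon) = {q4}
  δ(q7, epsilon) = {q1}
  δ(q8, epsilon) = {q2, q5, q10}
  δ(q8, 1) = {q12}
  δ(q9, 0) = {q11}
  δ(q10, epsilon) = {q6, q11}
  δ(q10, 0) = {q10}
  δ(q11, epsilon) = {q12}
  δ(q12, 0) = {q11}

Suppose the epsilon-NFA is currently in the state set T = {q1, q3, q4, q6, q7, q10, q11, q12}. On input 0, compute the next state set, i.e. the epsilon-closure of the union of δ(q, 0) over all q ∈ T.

q3 on 0 → {q10}.
q4 on 0 → {q9}.
q10 on 0 → {q10}.
q12 on 0 → {q11}.
No 0-transition from q1, q6, q7, q11.
Union after reading 0: {q9, q10, q11}.
Now take the epsilon-closure:
From q10 via epsilon: add q6.
From q11 via epsilon: add q12.
From q6 via epsilon: add q4.
From q4 via epsilon: add q1, q3, q7.
No new states can be added; the closed set is {q1, q3, q4, q6, q7, q9, q10, q11, q12}.

{q1, q3, q4, q6, q7, q9, q10, q11, q12}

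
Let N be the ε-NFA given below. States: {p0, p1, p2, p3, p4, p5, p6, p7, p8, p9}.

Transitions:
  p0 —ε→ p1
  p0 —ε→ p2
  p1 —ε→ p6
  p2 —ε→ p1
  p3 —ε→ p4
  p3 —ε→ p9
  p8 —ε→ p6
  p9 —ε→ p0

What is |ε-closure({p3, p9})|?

Start with {p3, p9}.
From p3 via ε: add p4.
From p9 via ε: add p0.
From p0 via ε: add p1, p2.
From p1 via ε: add p6.
ε-closure = {p0, p1, p2, p3, p4, p6, p9}, which has 7 states.

7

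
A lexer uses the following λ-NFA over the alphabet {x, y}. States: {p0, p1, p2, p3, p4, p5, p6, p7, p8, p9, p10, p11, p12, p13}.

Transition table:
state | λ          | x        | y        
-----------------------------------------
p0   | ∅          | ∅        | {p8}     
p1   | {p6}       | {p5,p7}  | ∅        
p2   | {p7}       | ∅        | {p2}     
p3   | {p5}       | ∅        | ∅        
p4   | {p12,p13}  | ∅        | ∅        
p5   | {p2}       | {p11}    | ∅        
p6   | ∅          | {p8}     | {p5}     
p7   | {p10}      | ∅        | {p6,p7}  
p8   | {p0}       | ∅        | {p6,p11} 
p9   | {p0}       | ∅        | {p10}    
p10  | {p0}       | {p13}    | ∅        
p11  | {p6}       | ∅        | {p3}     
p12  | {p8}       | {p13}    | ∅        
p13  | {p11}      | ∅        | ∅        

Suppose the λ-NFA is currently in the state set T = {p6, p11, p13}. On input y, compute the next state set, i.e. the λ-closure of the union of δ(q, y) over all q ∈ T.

p6 on y → {p5}.
p11 on y → {p3}.
No y-transition from p13.
Union after reading y: {p3, p5}.
Now take the λ-closure:
From p5 via λ: add p2.
From p2 via λ: add p7.
From p7 via λ: add p10.
From p10 via λ: add p0.
No new states can be added; the closed set is {p0, p2, p3, p5, p7, p10}.

{p0, p2, p3, p5, p7, p10}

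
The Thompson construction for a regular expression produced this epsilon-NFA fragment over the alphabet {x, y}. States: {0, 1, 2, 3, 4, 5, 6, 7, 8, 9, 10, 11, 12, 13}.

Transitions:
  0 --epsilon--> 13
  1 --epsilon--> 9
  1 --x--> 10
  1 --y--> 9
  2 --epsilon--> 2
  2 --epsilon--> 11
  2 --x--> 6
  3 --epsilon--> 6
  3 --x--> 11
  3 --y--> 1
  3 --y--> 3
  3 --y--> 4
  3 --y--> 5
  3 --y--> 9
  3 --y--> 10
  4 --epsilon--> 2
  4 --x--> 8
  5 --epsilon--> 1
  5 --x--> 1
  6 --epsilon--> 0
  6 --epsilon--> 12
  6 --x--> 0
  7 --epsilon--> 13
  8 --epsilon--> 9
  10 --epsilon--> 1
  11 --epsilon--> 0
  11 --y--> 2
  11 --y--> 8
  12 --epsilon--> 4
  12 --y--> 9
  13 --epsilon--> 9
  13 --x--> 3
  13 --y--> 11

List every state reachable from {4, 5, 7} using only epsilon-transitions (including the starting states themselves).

{0, 1, 2, 4, 5, 7, 9, 11, 13}

Start with {4, 5, 7}.
From 4 via epsilon: add 2.
From 5 via epsilon: add 1.
From 7 via epsilon: add 13.
From 1 via epsilon: add 9.
From 2 via epsilon: add 11.
From 11 via epsilon: add 0.
No new states can be added; the closed set is {0, 1, 2, 4, 5, 7, 9, 11, 13}.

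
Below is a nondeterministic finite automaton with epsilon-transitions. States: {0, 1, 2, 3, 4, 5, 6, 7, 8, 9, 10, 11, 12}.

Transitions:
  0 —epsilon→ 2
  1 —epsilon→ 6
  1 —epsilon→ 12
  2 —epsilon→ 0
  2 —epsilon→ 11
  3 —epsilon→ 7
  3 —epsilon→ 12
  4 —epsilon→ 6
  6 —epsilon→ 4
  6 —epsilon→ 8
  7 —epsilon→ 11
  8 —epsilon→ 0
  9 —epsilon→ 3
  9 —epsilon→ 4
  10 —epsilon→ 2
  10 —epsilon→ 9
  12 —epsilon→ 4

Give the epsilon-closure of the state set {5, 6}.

Start with {5, 6}.
From 6 via epsilon: add 4, 8.
From 8 via epsilon: add 0.
From 0 via epsilon: add 2.
From 2 via epsilon: add 11.
No new states can be added; the closed set is {0, 2, 4, 5, 6, 8, 11}.

{0, 2, 4, 5, 6, 8, 11}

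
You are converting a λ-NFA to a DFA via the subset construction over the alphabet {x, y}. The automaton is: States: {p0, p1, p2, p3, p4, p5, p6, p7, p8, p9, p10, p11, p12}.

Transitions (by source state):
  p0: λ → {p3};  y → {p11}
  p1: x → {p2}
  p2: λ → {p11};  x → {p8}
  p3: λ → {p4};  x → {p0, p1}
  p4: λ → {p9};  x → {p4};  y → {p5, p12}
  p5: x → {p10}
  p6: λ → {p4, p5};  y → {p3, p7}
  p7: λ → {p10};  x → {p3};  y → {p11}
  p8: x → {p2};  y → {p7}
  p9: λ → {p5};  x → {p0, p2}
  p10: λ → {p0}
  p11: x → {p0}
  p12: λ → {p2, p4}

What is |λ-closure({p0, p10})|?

Start with {p0, p10}.
From p0 via λ: add p3.
From p3 via λ: add p4.
From p4 via λ: add p9.
From p9 via λ: add p5.
λ-closure = {p0, p3, p4, p5, p9, p10}, which has 6 states.

6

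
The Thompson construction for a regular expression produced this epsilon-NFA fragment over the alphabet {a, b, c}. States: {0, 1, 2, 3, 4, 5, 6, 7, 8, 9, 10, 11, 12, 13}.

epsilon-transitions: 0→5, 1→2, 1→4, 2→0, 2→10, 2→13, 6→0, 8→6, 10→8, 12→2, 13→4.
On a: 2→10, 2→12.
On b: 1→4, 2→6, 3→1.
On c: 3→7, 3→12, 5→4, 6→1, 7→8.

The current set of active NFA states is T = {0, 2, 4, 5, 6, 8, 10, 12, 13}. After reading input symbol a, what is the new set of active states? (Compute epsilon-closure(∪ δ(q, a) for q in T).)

{0, 2, 4, 5, 6, 8, 10, 12, 13}

2 on a → {10, 12}.
No a-transition from 0, 4, 5, 6, 8, 10, 12, 13.
Union after reading a: {10, 12}.
Now take the epsilon-closure:
From 10 via epsilon: add 8.
From 12 via epsilon: add 2.
From 2 via epsilon: add 0, 13.
From 8 via epsilon: add 6.
From 0 via epsilon: add 5.
From 13 via epsilon: add 4.
No new states can be added; the closed set is {0, 2, 4, 5, 6, 8, 10, 12, 13}.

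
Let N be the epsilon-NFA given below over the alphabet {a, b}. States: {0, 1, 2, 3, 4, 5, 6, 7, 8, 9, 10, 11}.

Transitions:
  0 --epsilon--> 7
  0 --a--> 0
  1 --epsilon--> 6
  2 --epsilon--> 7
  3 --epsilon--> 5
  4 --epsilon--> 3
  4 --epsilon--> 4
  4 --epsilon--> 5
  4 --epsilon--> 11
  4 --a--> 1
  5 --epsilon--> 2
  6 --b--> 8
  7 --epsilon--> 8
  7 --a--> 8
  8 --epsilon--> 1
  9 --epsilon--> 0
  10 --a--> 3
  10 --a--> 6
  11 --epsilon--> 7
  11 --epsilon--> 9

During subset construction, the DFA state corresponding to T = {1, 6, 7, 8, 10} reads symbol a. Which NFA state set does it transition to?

7 on a → {8}.
10 on a → {3, 6}.
No a-transition from 1, 6, 8.
Union after reading a: {3, 6, 8}.
Now take the epsilon-closure:
From 3 via epsilon: add 5.
From 8 via epsilon: add 1.
From 5 via epsilon: add 2.
From 2 via epsilon: add 7.
No new states can be added; the closed set is {1, 2, 3, 5, 6, 7, 8}.

{1, 2, 3, 5, 6, 7, 8}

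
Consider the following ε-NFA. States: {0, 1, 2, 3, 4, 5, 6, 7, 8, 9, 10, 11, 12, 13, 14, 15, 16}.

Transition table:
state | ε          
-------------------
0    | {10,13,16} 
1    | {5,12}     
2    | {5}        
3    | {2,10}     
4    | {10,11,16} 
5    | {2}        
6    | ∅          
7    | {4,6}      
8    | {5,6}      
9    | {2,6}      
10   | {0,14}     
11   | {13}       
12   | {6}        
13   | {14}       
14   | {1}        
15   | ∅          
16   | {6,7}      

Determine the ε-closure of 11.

Start with {11}.
From 11 via ε: add 13.
From 13 via ε: add 14.
From 14 via ε: add 1.
From 1 via ε: add 5, 12.
From 5 via ε: add 2.
From 12 via ε: add 6.
No new states can be added; the closed set is {1, 2, 5, 6, 11, 12, 13, 14}.

{1, 2, 5, 6, 11, 12, 13, 14}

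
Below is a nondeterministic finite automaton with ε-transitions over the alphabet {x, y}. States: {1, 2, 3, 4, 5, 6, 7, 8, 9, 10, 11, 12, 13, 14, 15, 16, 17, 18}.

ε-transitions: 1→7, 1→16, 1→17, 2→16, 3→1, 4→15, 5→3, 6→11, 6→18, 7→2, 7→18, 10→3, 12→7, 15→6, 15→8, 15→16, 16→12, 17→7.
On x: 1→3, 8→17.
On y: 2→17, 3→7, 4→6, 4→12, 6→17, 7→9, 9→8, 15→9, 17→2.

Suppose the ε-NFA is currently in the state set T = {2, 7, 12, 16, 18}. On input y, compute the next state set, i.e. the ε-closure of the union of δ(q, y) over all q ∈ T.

2 on y → {17}.
7 on y → {9}.
No y-transition from 12, 16, 18.
Union after reading y: {9, 17}.
Now take the ε-closure:
From 17 via ε: add 7.
From 7 via ε: add 2, 18.
From 2 via ε: add 16.
From 16 via ε: add 12.
No new states can be added; the closed set is {2, 7, 9, 12, 16, 17, 18}.

{2, 7, 9, 12, 16, 17, 18}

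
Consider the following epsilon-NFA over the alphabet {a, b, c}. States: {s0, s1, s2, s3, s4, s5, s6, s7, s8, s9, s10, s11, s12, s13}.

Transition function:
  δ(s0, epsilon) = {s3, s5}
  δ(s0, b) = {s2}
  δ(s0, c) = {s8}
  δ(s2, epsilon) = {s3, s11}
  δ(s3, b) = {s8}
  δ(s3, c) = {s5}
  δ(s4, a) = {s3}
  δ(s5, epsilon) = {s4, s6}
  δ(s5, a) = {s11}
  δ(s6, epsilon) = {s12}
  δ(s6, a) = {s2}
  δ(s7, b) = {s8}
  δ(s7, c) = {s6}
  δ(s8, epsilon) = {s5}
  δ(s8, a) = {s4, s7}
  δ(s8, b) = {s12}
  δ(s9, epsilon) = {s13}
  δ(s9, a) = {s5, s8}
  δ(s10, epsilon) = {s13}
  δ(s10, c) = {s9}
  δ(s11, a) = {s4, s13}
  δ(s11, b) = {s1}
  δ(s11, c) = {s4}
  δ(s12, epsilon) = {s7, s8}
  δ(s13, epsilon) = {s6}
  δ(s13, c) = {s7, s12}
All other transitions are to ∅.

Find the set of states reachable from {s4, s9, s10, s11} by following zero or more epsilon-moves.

{s4, s5, s6, s7, s8, s9, s10, s11, s12, s13}

Start with {s4, s9, s10, s11}.
From s9 via epsilon: add s13.
From s13 via epsilon: add s6.
From s6 via epsilon: add s12.
From s12 via epsilon: add s7, s8.
From s8 via epsilon: add s5.
No new states can be added; the closed set is {s4, s5, s6, s7, s8, s9, s10, s11, s12, s13}.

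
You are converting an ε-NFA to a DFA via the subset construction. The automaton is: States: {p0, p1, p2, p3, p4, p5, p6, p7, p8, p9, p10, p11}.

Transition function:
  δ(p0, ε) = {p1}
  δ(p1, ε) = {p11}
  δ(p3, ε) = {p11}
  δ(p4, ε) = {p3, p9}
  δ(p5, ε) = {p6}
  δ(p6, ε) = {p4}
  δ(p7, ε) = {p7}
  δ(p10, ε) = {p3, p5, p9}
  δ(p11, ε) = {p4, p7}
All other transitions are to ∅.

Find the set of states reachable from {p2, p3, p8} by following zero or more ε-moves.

{p2, p3, p4, p7, p8, p9, p11}

Start with {p2, p3, p8}.
From p3 via ε: add p11.
From p11 via ε: add p4, p7.
From p4 via ε: add p9.
No new states can be added; the closed set is {p2, p3, p4, p7, p8, p9, p11}.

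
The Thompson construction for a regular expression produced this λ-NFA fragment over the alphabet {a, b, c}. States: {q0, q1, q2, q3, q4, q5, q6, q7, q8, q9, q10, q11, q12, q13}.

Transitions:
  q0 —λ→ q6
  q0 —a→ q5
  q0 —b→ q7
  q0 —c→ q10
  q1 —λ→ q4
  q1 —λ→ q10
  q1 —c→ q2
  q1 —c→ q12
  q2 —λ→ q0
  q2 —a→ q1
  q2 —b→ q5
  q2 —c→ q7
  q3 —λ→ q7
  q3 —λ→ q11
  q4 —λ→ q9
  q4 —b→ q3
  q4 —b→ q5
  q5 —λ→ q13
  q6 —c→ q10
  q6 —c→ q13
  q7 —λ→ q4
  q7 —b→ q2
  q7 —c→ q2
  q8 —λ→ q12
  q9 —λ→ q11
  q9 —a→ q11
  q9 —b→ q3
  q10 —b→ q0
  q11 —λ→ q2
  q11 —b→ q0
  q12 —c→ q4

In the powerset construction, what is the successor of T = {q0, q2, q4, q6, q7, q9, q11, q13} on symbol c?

q0 on c → {q10}.
q2 on c → {q7}.
q6 on c → {q10, q13}.
q7 on c → {q2}.
No c-transition from q4, q9, q11, q13.
Union after reading c: {q2, q7, q10, q13}.
Now take the λ-closure:
From q2 via λ: add q0.
From q7 via λ: add q4.
From q0 via λ: add q6.
From q4 via λ: add q9.
From q9 via λ: add q11.
No new states can be added; the closed set is {q0, q2, q4, q6, q7, q9, q10, q11, q13}.

{q0, q2, q4, q6, q7, q9, q10, q11, q13}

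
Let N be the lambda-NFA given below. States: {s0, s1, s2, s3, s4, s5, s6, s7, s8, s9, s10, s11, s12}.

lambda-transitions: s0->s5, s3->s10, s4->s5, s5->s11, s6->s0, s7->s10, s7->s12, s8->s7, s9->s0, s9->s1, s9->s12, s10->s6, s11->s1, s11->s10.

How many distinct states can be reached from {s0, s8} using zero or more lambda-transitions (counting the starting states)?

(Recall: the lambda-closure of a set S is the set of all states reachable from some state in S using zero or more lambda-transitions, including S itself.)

9

Start with {s0, s8}.
From s0 via lambda: add s5.
From s8 via lambda: add s7.
From s5 via lambda: add s11.
From s7 via lambda: add s10, s12.
From s10 via lambda: add s6.
From s11 via lambda: add s1.
lambda-closure = {s0, s1, s5, s6, s7, s8, s10, s11, s12}, which has 9 states.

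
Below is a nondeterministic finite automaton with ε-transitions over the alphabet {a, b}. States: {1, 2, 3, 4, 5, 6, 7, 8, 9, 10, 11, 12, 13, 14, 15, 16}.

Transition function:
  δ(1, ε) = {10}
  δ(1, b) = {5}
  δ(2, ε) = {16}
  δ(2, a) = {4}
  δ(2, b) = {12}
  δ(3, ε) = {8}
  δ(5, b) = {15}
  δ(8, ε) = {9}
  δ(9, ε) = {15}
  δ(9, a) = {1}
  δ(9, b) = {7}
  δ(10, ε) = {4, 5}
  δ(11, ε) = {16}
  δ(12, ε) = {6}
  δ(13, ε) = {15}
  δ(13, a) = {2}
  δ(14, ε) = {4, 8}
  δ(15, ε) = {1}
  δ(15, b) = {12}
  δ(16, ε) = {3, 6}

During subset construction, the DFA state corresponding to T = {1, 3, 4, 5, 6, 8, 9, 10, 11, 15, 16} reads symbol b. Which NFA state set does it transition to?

1 on b → {5}.
5 on b → {15}.
9 on b → {7}.
15 on b → {12}.
No b-transition from 3, 4, 6, 8, 10, 11, 16.
Union after reading b: {5, 7, 12, 15}.
Now take the ε-closure:
From 12 via ε: add 6.
From 15 via ε: add 1.
From 1 via ε: add 10.
From 10 via ε: add 4.
No new states can be added; the closed set is {1, 4, 5, 6, 7, 10, 12, 15}.

{1, 4, 5, 6, 7, 10, 12, 15}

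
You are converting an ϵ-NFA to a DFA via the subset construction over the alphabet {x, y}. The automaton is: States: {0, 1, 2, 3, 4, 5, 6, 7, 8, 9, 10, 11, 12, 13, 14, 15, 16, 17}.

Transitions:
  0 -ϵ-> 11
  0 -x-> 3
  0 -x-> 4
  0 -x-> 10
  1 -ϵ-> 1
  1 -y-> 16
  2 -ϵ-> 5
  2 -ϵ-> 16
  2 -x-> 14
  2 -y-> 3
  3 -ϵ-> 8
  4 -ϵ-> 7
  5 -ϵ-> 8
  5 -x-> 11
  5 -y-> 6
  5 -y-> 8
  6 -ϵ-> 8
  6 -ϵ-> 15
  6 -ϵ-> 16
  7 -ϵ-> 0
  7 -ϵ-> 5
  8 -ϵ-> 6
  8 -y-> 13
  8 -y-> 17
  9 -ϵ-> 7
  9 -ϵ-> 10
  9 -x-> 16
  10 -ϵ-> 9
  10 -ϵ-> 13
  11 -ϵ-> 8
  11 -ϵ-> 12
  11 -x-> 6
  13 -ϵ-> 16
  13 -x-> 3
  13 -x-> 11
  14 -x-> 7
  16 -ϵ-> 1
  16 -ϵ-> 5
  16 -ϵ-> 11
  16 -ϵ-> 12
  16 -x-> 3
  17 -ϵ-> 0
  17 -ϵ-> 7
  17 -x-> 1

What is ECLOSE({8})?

Start with {8}.
From 8 via ϵ: add 6.
From 6 via ϵ: add 15, 16.
From 16 via ϵ: add 1, 5, 11, 12.
No new states can be added; the closed set is {1, 5, 6, 8, 11, 12, 15, 16}.

{1, 5, 6, 8, 11, 12, 15, 16}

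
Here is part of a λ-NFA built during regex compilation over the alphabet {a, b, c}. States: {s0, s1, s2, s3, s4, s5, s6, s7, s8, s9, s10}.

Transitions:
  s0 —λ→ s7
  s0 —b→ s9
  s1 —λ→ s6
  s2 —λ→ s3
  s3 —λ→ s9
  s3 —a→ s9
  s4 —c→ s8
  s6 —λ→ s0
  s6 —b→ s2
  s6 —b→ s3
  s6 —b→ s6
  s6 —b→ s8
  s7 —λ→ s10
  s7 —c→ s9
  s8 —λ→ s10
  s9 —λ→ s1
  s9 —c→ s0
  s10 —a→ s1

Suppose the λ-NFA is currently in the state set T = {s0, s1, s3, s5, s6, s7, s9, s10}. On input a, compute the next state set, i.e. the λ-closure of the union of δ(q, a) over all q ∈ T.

s3 on a → {s9}.
s10 on a → {s1}.
No a-transition from s0, s1, s5, s6, s7, s9.
Union after reading a: {s1, s9}.
Now take the λ-closure:
From s1 via λ: add s6.
From s6 via λ: add s0.
From s0 via λ: add s7.
From s7 via λ: add s10.
No new states can be added; the closed set is {s0, s1, s6, s7, s9, s10}.

{s0, s1, s6, s7, s9, s10}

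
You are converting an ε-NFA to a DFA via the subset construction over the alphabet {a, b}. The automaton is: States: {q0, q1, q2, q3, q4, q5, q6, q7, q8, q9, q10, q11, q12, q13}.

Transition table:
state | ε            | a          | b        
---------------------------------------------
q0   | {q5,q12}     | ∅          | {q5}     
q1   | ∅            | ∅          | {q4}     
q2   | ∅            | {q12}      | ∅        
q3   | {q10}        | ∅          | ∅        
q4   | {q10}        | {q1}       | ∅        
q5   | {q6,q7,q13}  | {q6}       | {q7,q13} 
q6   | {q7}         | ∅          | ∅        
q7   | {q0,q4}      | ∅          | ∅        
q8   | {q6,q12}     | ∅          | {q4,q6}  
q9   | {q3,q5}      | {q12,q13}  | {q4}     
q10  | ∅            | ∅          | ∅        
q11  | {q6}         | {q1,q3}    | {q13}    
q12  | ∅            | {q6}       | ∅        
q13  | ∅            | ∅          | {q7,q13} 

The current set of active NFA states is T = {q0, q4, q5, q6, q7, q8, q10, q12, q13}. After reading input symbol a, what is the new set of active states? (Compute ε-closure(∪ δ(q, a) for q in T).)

q4 on a → {q1}.
q5 on a → {q6}.
q12 on a → {q6}.
No a-transition from q0, q6, q7, q8, q10, q13.
Union after reading a: {q1, q6}.
Now take the ε-closure:
From q6 via ε: add q7.
From q7 via ε: add q0, q4.
From q0 via ε: add q5, q12.
From q4 via ε: add q10.
From q5 via ε: add q13.
No new states can be added; the closed set is {q0, q1, q4, q5, q6, q7, q10, q12, q13}.

{q0, q1, q4, q5, q6, q7, q10, q12, q13}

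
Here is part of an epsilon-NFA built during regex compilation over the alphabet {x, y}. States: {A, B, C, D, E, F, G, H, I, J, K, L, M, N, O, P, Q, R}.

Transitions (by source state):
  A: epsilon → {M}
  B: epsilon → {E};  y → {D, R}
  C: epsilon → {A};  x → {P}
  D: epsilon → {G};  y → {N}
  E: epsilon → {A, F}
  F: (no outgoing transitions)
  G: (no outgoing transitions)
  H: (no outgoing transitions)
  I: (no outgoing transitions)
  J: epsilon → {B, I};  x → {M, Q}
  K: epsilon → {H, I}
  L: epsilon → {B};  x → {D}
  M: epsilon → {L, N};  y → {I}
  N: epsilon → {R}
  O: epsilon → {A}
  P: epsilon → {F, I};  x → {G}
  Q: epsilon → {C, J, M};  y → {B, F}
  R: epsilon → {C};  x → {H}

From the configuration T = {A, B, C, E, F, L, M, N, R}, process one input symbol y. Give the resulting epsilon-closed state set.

{A, B, C, D, E, F, G, I, L, M, N, R}

B on y → {D, R}.
M on y → {I}.
No y-transition from A, C, E, F, L, N, R.
Union after reading y: {D, I, R}.
Now take the epsilon-closure:
From D via epsilon: add G.
From R via epsilon: add C.
From C via epsilon: add A.
From A via epsilon: add M.
From M via epsilon: add L, N.
From L via epsilon: add B.
From B via epsilon: add E.
From E via epsilon: add F.
No new states can be added; the closed set is {A, B, C, D, E, F, G, I, L, M, N, R}.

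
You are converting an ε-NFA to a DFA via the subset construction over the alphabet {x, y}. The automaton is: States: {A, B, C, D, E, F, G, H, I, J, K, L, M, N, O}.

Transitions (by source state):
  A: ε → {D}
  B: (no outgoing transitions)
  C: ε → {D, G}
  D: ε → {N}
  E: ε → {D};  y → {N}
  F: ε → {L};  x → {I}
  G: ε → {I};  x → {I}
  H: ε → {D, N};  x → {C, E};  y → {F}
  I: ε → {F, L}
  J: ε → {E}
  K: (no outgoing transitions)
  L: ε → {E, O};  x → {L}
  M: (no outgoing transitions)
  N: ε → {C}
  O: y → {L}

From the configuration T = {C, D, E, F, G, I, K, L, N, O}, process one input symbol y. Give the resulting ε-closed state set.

E on y → {N}.
O on y → {L}.
No y-transition from C, D, F, G, I, K, L, N.
Union after reading y: {L, N}.
Now take the ε-closure:
From L via ε: add E, O.
From N via ε: add C.
From C via ε: add D, G.
From G via ε: add I.
From I via ε: add F.
No new states can be added; the closed set is {C, D, E, F, G, I, L, N, O}.

{C, D, E, F, G, I, L, N, O}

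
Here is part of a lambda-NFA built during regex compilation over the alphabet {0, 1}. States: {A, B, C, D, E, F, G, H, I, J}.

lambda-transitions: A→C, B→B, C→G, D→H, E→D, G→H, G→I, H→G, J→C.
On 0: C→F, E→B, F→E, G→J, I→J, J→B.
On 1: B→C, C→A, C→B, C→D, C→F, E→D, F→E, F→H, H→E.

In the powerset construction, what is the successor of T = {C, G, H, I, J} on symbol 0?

{B, C, F, G, H, I, J}

C on 0 → {F}.
G on 0 → {J}.
I on 0 → {J}.
J on 0 → {B}.
No 0-transition from H.
Union after reading 0: {B, F, J}.
Now take the lambda-closure:
From J via lambda: add C.
From C via lambda: add G.
From G via lambda: add H, I.
No new states can be added; the closed set is {B, C, F, G, H, I, J}.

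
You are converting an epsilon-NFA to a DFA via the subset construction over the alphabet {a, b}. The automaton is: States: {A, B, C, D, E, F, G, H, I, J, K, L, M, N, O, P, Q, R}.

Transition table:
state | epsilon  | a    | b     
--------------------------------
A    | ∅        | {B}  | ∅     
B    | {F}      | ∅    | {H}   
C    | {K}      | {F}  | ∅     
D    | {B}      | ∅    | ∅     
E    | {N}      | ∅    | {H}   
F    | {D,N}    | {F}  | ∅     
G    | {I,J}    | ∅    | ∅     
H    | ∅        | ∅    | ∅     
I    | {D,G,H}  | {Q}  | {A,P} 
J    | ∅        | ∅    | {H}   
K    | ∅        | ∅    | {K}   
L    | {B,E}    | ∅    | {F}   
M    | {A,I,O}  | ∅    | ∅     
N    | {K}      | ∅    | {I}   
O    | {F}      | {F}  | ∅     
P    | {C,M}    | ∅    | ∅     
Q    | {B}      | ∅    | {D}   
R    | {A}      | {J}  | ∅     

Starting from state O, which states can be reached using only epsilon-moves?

Start with {O}.
From O via epsilon: add F.
From F via epsilon: add D, N.
From D via epsilon: add B.
From N via epsilon: add K.
No new states can be added; the closed set is {B, D, F, K, N, O}.

{B, D, F, K, N, O}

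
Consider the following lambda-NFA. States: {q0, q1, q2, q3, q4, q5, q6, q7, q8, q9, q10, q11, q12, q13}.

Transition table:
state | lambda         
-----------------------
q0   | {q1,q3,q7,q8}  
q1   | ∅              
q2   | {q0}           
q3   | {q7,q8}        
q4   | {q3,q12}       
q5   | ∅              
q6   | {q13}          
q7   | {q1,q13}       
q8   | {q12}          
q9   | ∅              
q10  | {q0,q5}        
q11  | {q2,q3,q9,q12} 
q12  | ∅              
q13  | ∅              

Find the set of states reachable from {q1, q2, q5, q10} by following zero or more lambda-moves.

{q0, q1, q2, q3, q5, q7, q8, q10, q12, q13}

Start with {q1, q2, q5, q10}.
From q2 via lambda: add q0.
From q0 via lambda: add q3, q7, q8.
From q7 via lambda: add q13.
From q8 via lambda: add q12.
No new states can be added; the closed set is {q0, q1, q2, q3, q5, q7, q8, q10, q12, q13}.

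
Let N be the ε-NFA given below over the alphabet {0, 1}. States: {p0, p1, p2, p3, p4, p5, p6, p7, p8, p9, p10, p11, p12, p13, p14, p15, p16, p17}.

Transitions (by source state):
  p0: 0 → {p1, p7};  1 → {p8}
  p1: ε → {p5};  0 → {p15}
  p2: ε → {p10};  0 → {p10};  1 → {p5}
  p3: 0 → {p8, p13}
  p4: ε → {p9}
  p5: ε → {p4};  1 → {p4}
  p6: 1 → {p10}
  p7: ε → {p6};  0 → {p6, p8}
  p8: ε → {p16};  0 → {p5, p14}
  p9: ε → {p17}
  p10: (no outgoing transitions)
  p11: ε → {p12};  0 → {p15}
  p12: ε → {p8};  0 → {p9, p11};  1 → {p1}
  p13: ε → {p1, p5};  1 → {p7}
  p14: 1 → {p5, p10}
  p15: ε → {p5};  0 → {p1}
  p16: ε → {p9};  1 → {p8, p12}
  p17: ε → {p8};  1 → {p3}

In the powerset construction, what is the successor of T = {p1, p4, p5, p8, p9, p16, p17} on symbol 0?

p1 on 0 → {p15}.
p8 on 0 → {p5, p14}.
No 0-transition from p4, p5, p9, p16, p17.
Union after reading 0: {p5, p14, p15}.
Now take the ε-closure:
From p5 via ε: add p4.
From p4 via ε: add p9.
From p9 via ε: add p17.
From p17 via ε: add p8.
From p8 via ε: add p16.
No new states can be added; the closed set is {p4, p5, p8, p9, p14, p15, p16, p17}.

{p4, p5, p8, p9, p14, p15, p16, p17}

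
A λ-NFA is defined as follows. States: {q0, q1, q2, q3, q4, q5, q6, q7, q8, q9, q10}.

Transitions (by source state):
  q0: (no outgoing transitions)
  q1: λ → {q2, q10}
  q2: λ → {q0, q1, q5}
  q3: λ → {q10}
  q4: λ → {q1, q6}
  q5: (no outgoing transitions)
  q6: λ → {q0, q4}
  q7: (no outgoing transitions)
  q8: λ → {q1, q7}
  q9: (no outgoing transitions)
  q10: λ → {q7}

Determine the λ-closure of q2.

Start with {q2}.
From q2 via λ: add q0, q1, q5.
From q1 via λ: add q10.
From q10 via λ: add q7.
No new states can be added; the closed set is {q0, q1, q2, q5, q7, q10}.

{q0, q1, q2, q5, q7, q10}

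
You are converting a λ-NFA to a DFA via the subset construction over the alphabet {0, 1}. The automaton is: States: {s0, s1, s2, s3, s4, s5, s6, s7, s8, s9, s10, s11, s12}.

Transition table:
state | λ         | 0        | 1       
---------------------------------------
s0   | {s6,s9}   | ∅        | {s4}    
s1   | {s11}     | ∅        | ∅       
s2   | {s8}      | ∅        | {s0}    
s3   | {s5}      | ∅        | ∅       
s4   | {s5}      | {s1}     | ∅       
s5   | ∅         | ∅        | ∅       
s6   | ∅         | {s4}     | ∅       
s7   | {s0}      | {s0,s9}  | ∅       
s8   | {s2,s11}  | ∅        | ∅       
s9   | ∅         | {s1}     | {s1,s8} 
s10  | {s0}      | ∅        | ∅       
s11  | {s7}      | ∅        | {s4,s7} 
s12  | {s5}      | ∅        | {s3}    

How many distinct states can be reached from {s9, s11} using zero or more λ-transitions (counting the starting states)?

5

Start with {s9, s11}.
From s11 via λ: add s7.
From s7 via λ: add s0.
From s0 via λ: add s6.
λ-closure = {s0, s6, s7, s9, s11}, which has 5 states.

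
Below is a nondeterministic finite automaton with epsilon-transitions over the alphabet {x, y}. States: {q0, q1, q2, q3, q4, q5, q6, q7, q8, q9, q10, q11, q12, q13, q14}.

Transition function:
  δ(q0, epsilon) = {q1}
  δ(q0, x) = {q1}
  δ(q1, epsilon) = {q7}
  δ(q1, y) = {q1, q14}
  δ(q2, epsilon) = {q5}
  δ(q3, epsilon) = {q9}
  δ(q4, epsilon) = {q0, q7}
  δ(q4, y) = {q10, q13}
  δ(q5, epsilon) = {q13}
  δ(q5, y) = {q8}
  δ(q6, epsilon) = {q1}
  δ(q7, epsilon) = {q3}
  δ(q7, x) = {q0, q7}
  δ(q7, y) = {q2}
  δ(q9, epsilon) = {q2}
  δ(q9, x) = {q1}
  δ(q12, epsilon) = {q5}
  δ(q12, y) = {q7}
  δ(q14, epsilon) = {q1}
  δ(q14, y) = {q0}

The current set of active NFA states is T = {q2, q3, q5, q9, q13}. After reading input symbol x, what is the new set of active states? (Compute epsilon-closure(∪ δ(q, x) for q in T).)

q9 on x → {q1}.
No x-transition from q2, q3, q5, q13.
Union after reading x: {q1}.
Now take the epsilon-closure:
From q1 via epsilon: add q7.
From q7 via epsilon: add q3.
From q3 via epsilon: add q9.
From q9 via epsilon: add q2.
From q2 via epsilon: add q5.
From q5 via epsilon: add q13.
No new states can be added; the closed set is {q1, q2, q3, q5, q7, q9, q13}.

{q1, q2, q3, q5, q7, q9, q13}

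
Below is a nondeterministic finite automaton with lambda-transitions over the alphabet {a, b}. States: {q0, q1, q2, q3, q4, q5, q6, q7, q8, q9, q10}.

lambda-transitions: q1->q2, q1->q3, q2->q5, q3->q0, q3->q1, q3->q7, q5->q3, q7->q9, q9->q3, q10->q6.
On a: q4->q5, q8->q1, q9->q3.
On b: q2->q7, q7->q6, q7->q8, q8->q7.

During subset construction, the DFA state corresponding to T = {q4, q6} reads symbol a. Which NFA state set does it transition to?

{q0, q1, q2, q3, q5, q7, q9}

q4 on a → {q5}.
No a-transition from q6.
Union after reading a: {q5}.
Now take the lambda-closure:
From q5 via lambda: add q3.
From q3 via lambda: add q0, q1, q7.
From q1 via lambda: add q2.
From q7 via lambda: add q9.
No new states can be added; the closed set is {q0, q1, q2, q3, q5, q7, q9}.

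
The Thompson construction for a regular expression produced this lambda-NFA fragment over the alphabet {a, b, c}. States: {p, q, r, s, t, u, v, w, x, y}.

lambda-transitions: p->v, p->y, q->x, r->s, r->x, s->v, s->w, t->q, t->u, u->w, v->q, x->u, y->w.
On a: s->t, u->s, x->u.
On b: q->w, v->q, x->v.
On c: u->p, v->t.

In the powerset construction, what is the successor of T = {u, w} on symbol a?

u on a → {s}.
No a-transition from w.
Union after reading a: {s}.
Now take the lambda-closure:
From s via lambda: add v, w.
From v via lambda: add q.
From q via lambda: add x.
From x via lambda: add u.
No new states can be added; the closed set is {q, s, u, v, w, x}.

{q, s, u, v, w, x}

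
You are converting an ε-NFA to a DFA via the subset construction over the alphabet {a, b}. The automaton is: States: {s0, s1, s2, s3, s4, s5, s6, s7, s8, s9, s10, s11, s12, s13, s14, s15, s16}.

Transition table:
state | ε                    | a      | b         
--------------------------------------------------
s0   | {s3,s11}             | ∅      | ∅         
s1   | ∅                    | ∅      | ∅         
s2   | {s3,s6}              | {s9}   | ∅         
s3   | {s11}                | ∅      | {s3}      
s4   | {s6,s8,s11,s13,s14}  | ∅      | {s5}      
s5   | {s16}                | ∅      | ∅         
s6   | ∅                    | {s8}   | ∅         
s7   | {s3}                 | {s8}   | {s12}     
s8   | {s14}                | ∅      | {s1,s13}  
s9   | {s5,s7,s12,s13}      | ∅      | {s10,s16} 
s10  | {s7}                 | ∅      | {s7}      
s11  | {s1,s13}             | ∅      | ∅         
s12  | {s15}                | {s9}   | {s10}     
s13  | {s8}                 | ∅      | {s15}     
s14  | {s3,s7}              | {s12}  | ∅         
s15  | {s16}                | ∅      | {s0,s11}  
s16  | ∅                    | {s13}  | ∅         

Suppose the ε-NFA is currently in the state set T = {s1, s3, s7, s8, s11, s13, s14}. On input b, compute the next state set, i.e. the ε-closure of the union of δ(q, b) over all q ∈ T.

s3 on b → {s3}.
s7 on b → {s12}.
s8 on b → {s1, s13}.
s13 on b → {s15}.
No b-transition from s1, s11, s14.
Union after reading b: {s1, s3, s12, s13, s15}.
Now take the ε-closure:
From s3 via ε: add s11.
From s13 via ε: add s8.
From s15 via ε: add s16.
From s8 via ε: add s14.
From s14 via ε: add s7.
No new states can be added; the closed set is {s1, s3, s7, s8, s11, s12, s13, s14, s15, s16}.

{s1, s3, s7, s8, s11, s12, s13, s14, s15, s16}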